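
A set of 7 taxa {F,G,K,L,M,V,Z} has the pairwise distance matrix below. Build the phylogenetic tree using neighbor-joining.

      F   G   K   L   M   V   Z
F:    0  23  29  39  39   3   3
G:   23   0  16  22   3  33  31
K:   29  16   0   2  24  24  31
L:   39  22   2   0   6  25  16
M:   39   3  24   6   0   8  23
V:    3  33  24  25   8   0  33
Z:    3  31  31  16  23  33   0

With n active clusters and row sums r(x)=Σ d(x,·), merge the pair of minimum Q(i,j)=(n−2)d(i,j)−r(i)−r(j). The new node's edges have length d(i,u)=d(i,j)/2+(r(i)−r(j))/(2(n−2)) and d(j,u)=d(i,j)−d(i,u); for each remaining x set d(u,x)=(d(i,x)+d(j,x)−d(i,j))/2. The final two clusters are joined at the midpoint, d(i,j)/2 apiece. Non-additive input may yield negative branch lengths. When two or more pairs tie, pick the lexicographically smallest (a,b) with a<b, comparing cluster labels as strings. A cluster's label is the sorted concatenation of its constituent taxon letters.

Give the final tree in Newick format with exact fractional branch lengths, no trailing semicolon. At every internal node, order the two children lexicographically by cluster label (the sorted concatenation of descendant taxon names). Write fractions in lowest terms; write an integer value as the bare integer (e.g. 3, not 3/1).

(((((F:7/5,Z:8/5):265/24,V:131/24):131/16,(K:43/16,L:-11/16):135/16):97/16,G:41/8):-17/16,M:-17/16)

1. join F+Z (d=3, Q=-258) ⇒ FZ; edges |F|=7/5, |Z|=8/5
  updated: d(FZ,G)=51/2, d(FZ,K)=57/2, d(FZ,L)=26, d(FZ,M)=59/2, d(FZ,V)=33/2
2. join K+L (d=2, Q=-335/2) ⇒ KL; edges |K|=43/16, |L|=-11/16
  updated: d(FZ,KL)=105/4, d(G,KL)=18, d(KL,M)=14, d(KL,V)=47/2
3. join FZ+V (d=33/2, Q=-517/4) ⇒ FVZ; edges |FZ|=265/24, |V|=131/24
  updated: d(FVZ,G)=21, d(FVZ,KL)=133/8, d(FVZ,M)=21/2
4. join FVZ+KL (d=133/8, Q=-127/2) ⇒ FKLVZ; edges |FVZ|=131/16, |KL|=135/16
  updated: d(FKLVZ,G)=179/16, d(FKLVZ,M)=63/16
5. join FKLVZ+G (d=179/16, Q=-145/8) ⇒ FGKLVZ; edges |FKLVZ|=97/16, |G|=41/8
  updated: d(FGKLVZ,M)=-17/8
6. join FGKLVZ+M (d=-17/8) ⇒ FGKLMVZ; edges |FGKLVZ|=-17/16, |M|=-17/16
final tree: (((((F:7/5,Z:8/5):265/24,V:131/24):131/16,(K:43/16,L:-11/16):135/16):97/16,G:41/8):-17/16,M:-17/16)
total length: 755/16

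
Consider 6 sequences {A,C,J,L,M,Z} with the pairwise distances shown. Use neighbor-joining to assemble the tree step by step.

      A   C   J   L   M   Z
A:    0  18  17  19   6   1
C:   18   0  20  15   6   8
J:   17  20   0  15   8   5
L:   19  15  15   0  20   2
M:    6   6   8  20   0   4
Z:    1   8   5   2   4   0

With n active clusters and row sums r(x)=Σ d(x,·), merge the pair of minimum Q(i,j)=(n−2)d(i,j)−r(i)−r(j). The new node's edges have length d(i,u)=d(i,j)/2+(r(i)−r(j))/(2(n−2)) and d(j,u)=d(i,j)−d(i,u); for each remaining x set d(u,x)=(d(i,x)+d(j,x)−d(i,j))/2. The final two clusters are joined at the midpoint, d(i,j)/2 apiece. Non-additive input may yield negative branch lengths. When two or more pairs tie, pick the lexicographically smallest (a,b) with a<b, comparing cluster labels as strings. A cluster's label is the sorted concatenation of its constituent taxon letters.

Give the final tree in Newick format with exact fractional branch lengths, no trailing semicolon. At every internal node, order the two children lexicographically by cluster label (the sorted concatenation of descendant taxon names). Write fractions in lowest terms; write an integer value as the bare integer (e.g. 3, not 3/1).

step 1: merge (C,M) at d=6, Q=-87; branch lengths C→47/8, M→1/8; new cluster CM
  updated: d(A,CM)=9, d(CM,J)=11, d(CM,L)=29/2, d(CM,Z)=3
step 2: merge (A,CM) at d=9, Q=-113/2; branch lengths A→71/12, CM→37/12; new cluster ACM
  updated: d(ACM,J)=19/2, d(ACM,L)=49/4, d(ACM,Z)=-5/2
step 3: merge (ACM,J) at d=19/2, Q=-119/4; branch lengths ACM→35/16, J→117/16; new cluster ACJM
  updated: d(ACJM,L)=71/8, d(ACJM,Z)=-7/2
step 4: merge (ACJM,L) at d=71/8, Q=-59/8; branch lengths ACJM→27/16, L→115/16; new cluster ACJLM
  updated: d(ACJLM,Z)=-83/16
step 5: merge (ACJLM,Z) at d=-83/16; branch lengths ACJLM→-83/32, Z→-83/32; new cluster ACJLMZ
final tree: ((((A:71/12,(C:47/8,M:1/8):37/12):35/16,J:117/16):27/16,L:115/16):-83/32,Z:-83/32)
total length: 451/16

((((A:71/12,(C:47/8,M:1/8):37/12):35/16,J:117/16):27/16,L:115/16):-83/32,Z:-83/32)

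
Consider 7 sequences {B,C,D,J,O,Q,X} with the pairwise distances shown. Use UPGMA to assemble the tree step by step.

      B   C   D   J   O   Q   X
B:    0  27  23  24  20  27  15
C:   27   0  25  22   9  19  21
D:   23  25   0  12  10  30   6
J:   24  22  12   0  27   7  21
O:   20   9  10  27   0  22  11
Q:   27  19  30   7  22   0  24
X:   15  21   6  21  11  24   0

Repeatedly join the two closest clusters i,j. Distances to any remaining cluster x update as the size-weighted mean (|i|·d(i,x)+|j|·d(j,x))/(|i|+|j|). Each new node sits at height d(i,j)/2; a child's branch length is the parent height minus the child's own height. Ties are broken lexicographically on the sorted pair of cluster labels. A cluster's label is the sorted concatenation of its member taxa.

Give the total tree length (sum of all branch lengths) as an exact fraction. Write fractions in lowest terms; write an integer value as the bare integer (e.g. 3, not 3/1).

264/5

step 1: merge (D,X) at d=6; branch lengths D→3, X→3; new cluster DX
  updated: d(B,DX)=19, d(C,DX)=23, d(DX,J)=33/2, d(DX,O)=21/2, d(DX,Q)=27
step 2: merge (J,Q) at d=7; branch lengths J→7/2, Q→7/2; new cluster JQ
  updated: d(B,JQ)=51/2, d(C,JQ)=41/2, d(DX,JQ)=87/4, d(JQ,O)=49/2
step 3: merge (C,O) at d=9; branch lengths C→9/2, O→9/2; new cluster CO
  updated: d(B,CO)=47/2, d(CO,DX)=67/4, d(CO,JQ)=45/2
step 4: merge (CO,DX) at d=67/4; branch lengths CO→31/8, DX→43/8; new cluster CDOX
  updated: d(B,CDOX)=85/4, d(CDOX,JQ)=177/8
step 5: merge (B,CDOX) at d=85/4; branch lengths B→85/8, CDOX→9/4; new cluster BCDOX
  updated: d(BCDOX,JQ)=114/5
step 6: merge (BCDOX,JQ) at d=114/5; branch lengths BCDOX→31/40, JQ→79/10; new cluster BCDJOQX
final tree: ((B:85/8,((C:9/2,O:9/2):31/8,(D:3,X:3):43/8):9/4):31/40,(J:7/2,Q:7/2):79/10)
total length: 264/5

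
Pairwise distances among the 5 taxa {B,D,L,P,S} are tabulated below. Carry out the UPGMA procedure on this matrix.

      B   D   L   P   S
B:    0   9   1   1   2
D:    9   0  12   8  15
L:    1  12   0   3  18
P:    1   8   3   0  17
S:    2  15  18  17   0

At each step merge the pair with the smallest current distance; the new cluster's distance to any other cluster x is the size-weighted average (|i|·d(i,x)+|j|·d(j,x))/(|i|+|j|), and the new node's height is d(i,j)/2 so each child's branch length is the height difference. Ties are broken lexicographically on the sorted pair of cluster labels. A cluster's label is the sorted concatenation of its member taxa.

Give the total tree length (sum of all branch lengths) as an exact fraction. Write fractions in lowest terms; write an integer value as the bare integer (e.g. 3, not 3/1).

1. join B+L (d=1) ⇒ BL; edges |B|=1/2, |L|=1/2
  updated: d(BL,D)=21/2, d(BL,P)=2, d(BL,S)=10
2. join BL+P (d=2) ⇒ BLP; edges |BL|=1/2, |P|=1
  updated: d(BLP,D)=29/3, d(BLP,S)=37/3
3. join BLP+D (d=29/3) ⇒ BDLP; edges |BLP|=23/6, |D|=29/6
  updated: d(BDLP,S)=13
4. join BDLP+S (d=13) ⇒ BDLPS; edges |BDLP|=5/3, |S|=13/2
final tree: ((((B:1/2,L:1/2):1/2,P:1):23/6,D:29/6):5/3,S:13/2)
total length: 58/3

58/3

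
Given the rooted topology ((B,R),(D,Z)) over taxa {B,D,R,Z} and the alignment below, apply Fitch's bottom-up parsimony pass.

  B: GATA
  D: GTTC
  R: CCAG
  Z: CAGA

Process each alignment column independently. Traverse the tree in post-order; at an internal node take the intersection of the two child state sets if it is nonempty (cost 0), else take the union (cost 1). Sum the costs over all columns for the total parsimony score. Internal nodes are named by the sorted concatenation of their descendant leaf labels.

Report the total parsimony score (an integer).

8

site 0, node BR: B={G} ∪ R={C} → {C,G} (+1)
site 0, node DZ: D={G} ∪ Z={C} → {C,G} (+1)
site 0, node BDRZ: BR={C,G} ∩ DZ={C,G} → {C,G} (+0)
site 1, node BR: B={A} ∪ R={C} → {A,C} (+1)
site 1, node DZ: D={T} ∪ Z={A} → {A,T} (+1)
site 1, node BDRZ: BR={A,C} ∩ DZ={A,T} → {A} (+0)
site 2, node BR: B={T} ∪ R={A} → {A,T} (+1)
site 2, node DZ: D={T} ∪ Z={G} → {G,T} (+1)
site 2, node BDRZ: BR={A,T} ∩ DZ={G,T} → {T} (+0)
site 3, node BR: B={A} ∪ R={G} → {A,G} (+1)
site 3, node DZ: D={C} ∪ Z={A} → {A,C} (+1)
site 3, node BDRZ: BR={A,G} ∩ DZ={A,C} → {A} (+0)
per-site changes: [2, 2, 2, 2]; total = 8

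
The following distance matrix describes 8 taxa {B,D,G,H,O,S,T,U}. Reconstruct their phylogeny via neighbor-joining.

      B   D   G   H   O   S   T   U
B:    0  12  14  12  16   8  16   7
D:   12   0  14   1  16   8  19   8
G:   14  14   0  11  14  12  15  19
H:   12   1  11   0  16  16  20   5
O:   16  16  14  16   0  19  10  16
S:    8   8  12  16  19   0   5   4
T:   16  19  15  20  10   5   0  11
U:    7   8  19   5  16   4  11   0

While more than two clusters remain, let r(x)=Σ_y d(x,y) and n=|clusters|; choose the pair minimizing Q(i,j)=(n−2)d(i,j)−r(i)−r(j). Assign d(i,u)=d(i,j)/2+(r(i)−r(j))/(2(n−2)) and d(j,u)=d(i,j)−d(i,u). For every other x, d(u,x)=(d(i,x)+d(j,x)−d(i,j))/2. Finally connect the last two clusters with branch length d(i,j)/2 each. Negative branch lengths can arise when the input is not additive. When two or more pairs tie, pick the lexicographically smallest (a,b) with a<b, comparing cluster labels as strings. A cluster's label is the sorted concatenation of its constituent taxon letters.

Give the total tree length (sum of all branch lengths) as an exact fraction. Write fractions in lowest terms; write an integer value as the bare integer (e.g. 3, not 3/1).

2459/64

iteration 1: select D,H (d=1, Q=-153); attach at lengths (1/4, 3/4); label the merged cluster DH
  updated: d(B,DH)=23/2, d(DH,G)=12, d(DH,O)=31/2, d(DH,S)=23/2, d(DH,T)=19, d(DH,U)=6
iteration 2: select O,T (d=10, Q=-233/2); attach at lengths (129/20, 71/20); label the merged cluster OT
  updated: d(B,OT)=11, d(DH,OT)=49/4, d(G,OT)=19/2, d(OT,S)=7, d(OT,U)=17/2
iteration 3: select G,OT (d=19/2, Q=-307/4); attach at lengths (225/32, 79/32); label the merged cluster GOT
  updated: d(B,GOT)=31/4, d(DH,GOT)=59/8, d(GOT,S)=19/4, d(GOT,U)=9
iteration 4: select DH,U (d=6, Q=-355/8); attach at lengths (227/48, 61/48); label the merged cluster DHU
  updated: d(B,DHU)=25/4, d(DHU,GOT)=83/16, d(DHU,S)=19/4
iteration 5: select B,DHU (d=25/4, Q=-411/16); attach at lengths (293/64, 107/64); label the merged cluster BDHU
  updated: d(BDHU,GOT)=107/32, d(BDHU,S)=13/4
iteration 6: select BDHU,GOT (d=107/32, Q=-363/32); attach at lengths (59/64, 155/64); label the merged cluster BDGHOTU
  updated: d(BDGHOTU,S)=149/64
iteration 7: select BDGHOTU,S (d=149/64); attach at lengths (149/128, 149/128); label the merged cluster BDGHOSTU
final tree: (((B:293/64,((D:1/4,H:3/4):227/48,U:61/48):107/64):59/64,(G:225/32,(O:129/20,T:71/20):79/32):155/64):149/128,S:149/128)
total length: 2459/64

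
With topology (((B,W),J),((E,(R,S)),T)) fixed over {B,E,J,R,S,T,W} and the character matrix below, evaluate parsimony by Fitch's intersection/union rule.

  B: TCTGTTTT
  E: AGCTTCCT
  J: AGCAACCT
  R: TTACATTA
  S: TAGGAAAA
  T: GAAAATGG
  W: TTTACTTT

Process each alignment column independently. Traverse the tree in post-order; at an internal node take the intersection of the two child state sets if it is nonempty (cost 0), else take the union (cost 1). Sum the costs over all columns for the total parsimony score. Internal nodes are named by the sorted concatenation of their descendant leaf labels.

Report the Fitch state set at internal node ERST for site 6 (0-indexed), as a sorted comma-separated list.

BW@0: {T} ∩ {T} = {T} (intersection, +0)
BJW@0: {T} ∪ {A} = {A,T} (union, +1)
RS@0: {T} ∩ {T} = {T} (intersection, +0)
ERS@0: {A} ∪ {T} = {A,T} (union, +1)
ERST@0: {A,T} ∪ {G} = {A,G,T} (union, +1)
BEJRSTW@0: {A,T} ∩ {A,G,T} = {A,T} (intersection, +0)
BW@1: {C} ∪ {T} = {C,T} (union, +1)
BJW@1: {C,T} ∪ {G} = {C,G,T} (union, +1)
RS@1: {T} ∪ {A} = {A,T} (union, +1)
ERS@1: {G} ∪ {A,T} = {A,G,T} (union, +1)
ERST@1: {A,G,T} ∩ {A} = {A} (intersection, +0)
BEJRSTW@1: {C,G,T} ∪ {A} = {A,C,G,T} (union, +1)
BW@2: {T} ∩ {T} = {T} (intersection, +0)
BJW@2: {T} ∪ {C} = {C,T} (union, +1)
RS@2: {A} ∪ {G} = {A,G} (union, +1)
ERS@2: {C} ∪ {A,G} = {A,C,G} (union, +1)
ERST@2: {A,C,G} ∩ {A} = {A} (intersection, +0)
BEJRSTW@2: {C,T} ∪ {A} = {A,C,T} (union, +1)
BW@3: {G} ∪ {A} = {A,G} (union, +1)
BJW@3: {A,G} ∩ {A} = {A} (intersection, +0)
RS@3: {C} ∪ {G} = {C,G} (union, +1)
ERS@3: {T} ∪ {C,G} = {C,G,T} (union, +1)
ERST@3: {C,G,T} ∪ {A} = {A,C,G,T} (union, +1)
BEJRSTW@3: {A} ∩ {A,C,G,T} = {A} (intersection, +0)
BW@4: {T} ∪ {C} = {C,T} (union, +1)
BJW@4: {C,T} ∪ {A} = {A,C,T} (union, +1)
RS@4: {A} ∩ {A} = {A} (intersection, +0)
ERS@4: {T} ∪ {A} = {A,T} (union, +1)
ERST@4: {A,T} ∩ {A} = {A} (intersection, +0)
BEJRSTW@4: {A,C,T} ∩ {A} = {A} (intersection, +0)
BW@5: {T} ∩ {T} = {T} (intersection, +0)
BJW@5: {T} ∪ {C} = {C,T} (union, +1)
RS@5: {T} ∪ {A} = {A,T} (union, +1)
ERS@5: {C} ∪ {A,T} = {A,C,T} (union, +1)
ERST@5: {A,C,T} ∩ {T} = {T} (intersection, +0)
BEJRSTW@5: {C,T} ∩ {T} = {T} (intersection, +0)
BW@6: {T} ∩ {T} = {T} (intersection, +0)
BJW@6: {T} ∪ {C} = {C,T} (union, +1)
RS@6: {T} ∪ {A} = {A,T} (union, +1)
ERS@6: {C} ∪ {A,T} = {A,C,T} (union, +1)
ERST@6: {A,C,T} ∪ {G} = {A,C,G,T} (union, +1)
BEJRSTW@6: {C,T} ∩ {A,C,G,T} = {C,T} (intersection, +0)
BW@7: {T} ∩ {T} = {T} (intersection, +0)
BJW@7: {T} ∩ {T} = {T} (intersection, +0)
RS@7: {A} ∩ {A} = {A} (intersection, +0)
ERS@7: {T} ∪ {A} = {A,T} (union, +1)
ERST@7: {A,T} ∪ {G} = {A,G,T} (union, +1)
BEJRSTW@7: {T} ∩ {A,G,T} = {T} (intersection, +0)
per-site changes: [3, 5, 4, 4, 3, 3, 4, 2]; total = 28

A,C,G,T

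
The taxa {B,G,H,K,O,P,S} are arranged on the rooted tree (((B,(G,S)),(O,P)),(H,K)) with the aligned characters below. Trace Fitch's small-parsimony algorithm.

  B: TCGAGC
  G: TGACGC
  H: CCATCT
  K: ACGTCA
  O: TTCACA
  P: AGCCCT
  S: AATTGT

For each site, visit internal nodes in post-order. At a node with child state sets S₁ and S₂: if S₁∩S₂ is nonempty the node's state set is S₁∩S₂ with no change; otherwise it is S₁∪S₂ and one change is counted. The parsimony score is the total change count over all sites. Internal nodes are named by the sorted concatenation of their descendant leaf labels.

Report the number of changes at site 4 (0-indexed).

1

[col 0] GS: children G:{T}, S:{A} ∪→ {A,T}; cost 1
[col 0] BGS: children B:{T}, GS:{A,T} ∩→ {T}; cost 0
[col 0] OP: children O:{T}, P:{A} ∪→ {A,T}; cost 1
[col 0] BGOPS: children BGS:{T}, OP:{A,T} ∩→ {T}; cost 0
[col 0] HK: children H:{C}, K:{A} ∪→ {A,C}; cost 1
[col 0] BGHKOPS: children BGOPS:{T}, HK:{A,C} ∪→ {A,C,T}; cost 1
[col 1] GS: children G:{G}, S:{A} ∪→ {A,G}; cost 1
[col 1] BGS: children B:{C}, GS:{A,G} ∪→ {A,C,G}; cost 1
[col 1] OP: children O:{T}, P:{G} ∪→ {G,T}; cost 1
[col 1] BGOPS: children BGS:{A,C,G}, OP:{G,T} ∩→ {G}; cost 0
[col 1] HK: children H:{C}, K:{C} ∩→ {C}; cost 0
[col 1] BGHKOPS: children BGOPS:{G}, HK:{C} ∪→ {C,G}; cost 1
[col 2] GS: children G:{A}, S:{T} ∪→ {A,T}; cost 1
[col 2] BGS: children B:{G}, GS:{A,T} ∪→ {A,G,T}; cost 1
[col 2] OP: children O:{C}, P:{C} ∩→ {C}; cost 0
[col 2] BGOPS: children BGS:{A,G,T}, OP:{C} ∪→ {A,C,G,T}; cost 1
[col 2] HK: children H:{A}, K:{G} ∪→ {A,G}; cost 1
[col 2] BGHKOPS: children BGOPS:{A,C,G,T}, HK:{A,G} ∩→ {A,G}; cost 0
[col 3] GS: children G:{C}, S:{T} ∪→ {C,T}; cost 1
[col 3] BGS: children B:{A}, GS:{C,T} ∪→ {A,C,T}; cost 1
[col 3] OP: children O:{A}, P:{C} ∪→ {A,C}; cost 1
[col 3] BGOPS: children BGS:{A,C,T}, OP:{A,C} ∩→ {A,C}; cost 0
[col 3] HK: children H:{T}, K:{T} ∩→ {T}; cost 0
[col 3] BGHKOPS: children BGOPS:{A,C}, HK:{T} ∪→ {A,C,T}; cost 1
[col 4] GS: children G:{G}, S:{G} ∩→ {G}; cost 0
[col 4] BGS: children B:{G}, GS:{G} ∩→ {G}; cost 0
[col 4] OP: children O:{C}, P:{C} ∩→ {C}; cost 0
[col 4] BGOPS: children BGS:{G}, OP:{C} ∪→ {C,G}; cost 1
[col 4] HK: children H:{C}, K:{C} ∩→ {C}; cost 0
[col 4] BGHKOPS: children BGOPS:{C,G}, HK:{C} ∩→ {C}; cost 0
[col 5] GS: children G:{C}, S:{T} ∪→ {C,T}; cost 1
[col 5] BGS: children B:{C}, GS:{C,T} ∩→ {C}; cost 0
[col 5] OP: children O:{A}, P:{T} ∪→ {A,T}; cost 1
[col 5] BGOPS: children BGS:{C}, OP:{A,T} ∪→ {A,C,T}; cost 1
[col 5] HK: children H:{T}, K:{A} ∪→ {A,T}; cost 1
[col 5] BGHKOPS: children BGOPS:{A,C,T}, HK:{A,T} ∩→ {A,T}; cost 0
per-site changes: [4, 4, 4, 4, 1, 4]; total = 21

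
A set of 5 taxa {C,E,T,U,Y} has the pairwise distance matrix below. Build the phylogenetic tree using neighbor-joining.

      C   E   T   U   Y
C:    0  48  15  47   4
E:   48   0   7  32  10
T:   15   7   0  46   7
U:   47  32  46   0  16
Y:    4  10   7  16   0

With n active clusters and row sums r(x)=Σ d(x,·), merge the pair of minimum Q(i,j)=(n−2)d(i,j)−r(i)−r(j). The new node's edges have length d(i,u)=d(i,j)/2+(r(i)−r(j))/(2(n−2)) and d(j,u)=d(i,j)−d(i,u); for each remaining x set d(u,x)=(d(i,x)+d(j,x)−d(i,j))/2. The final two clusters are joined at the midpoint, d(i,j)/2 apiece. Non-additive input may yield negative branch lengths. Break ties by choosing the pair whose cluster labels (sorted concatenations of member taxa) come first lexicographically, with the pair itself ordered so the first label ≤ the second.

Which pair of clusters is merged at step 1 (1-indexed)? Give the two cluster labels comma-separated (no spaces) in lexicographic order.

step 1: merge (E,T) at d=7, Q=-151; branch lengths E→43/6, T→-1/6; new cluster ET
  updated: d(C,ET)=28, d(ET,U)=71/2, d(ET,Y)=5
step 2: merge (C,Y) at d=4, Q=-96; branch lengths C→31/2, Y→-23/2; new cluster CY
  updated: d(CY,ET)=29/2, d(CY,U)=59/2
step 3: merge (CY,ET) at d=29/2, Q=-159/2; branch lengths CY→17/4, ET→41/4; new cluster CETY
  updated: d(CETY,U)=101/4
step 4: merge (CETY,U) at d=101/4; branch lengths CETY→101/8, U→101/8; new cluster CETUY
final tree: (((C:31/2,Y:-23/2):17/4,(E:43/6,T:-1/6):41/4):101/8,U:101/8)
total length: 203/4

E,T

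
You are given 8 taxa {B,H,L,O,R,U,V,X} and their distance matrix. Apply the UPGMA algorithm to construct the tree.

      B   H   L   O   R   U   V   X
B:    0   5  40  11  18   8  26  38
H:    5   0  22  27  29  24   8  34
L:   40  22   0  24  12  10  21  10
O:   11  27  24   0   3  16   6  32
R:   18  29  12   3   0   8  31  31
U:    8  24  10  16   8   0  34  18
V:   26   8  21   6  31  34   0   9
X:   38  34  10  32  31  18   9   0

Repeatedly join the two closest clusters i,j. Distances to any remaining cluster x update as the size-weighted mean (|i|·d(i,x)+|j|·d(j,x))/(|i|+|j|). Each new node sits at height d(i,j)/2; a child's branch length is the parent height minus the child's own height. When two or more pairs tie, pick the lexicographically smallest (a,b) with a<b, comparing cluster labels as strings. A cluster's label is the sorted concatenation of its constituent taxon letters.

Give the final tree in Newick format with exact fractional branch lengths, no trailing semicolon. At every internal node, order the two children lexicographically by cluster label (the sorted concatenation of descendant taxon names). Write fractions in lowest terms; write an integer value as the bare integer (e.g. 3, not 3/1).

(((B:5/2,H:5/2):139/16,((L:5,U:5):5/2,(O:3/2,R:3/2):6):59/16):41/48,(V:9/2,X:9/2):181/24)

step 1: merge (O,R) at d=3; branch lengths O→3/2, R→3/2; new cluster OR
  updated: d(B,OR)=29/2, d(H,OR)=28, d(L,OR)=18, d(OR,U)=12, d(OR,V)=37/2, d(OR,X)=63/2
step 2: merge (B,H) at d=5; branch lengths B→5/2, H→5/2; new cluster BH
  updated: d(BH,L)=31, d(BH,OR)=85/4, d(BH,U)=16, d(BH,V)=17, d(BH,X)=36
step 3: merge (V,X) at d=9; branch lengths V→9/2, X→9/2; new cluster VX
  updated: d(BH,VX)=53/2, d(L,VX)=31/2, d(OR,VX)=25, d(U,VX)=26
step 4: merge (L,U) at d=10; branch lengths L→5, U→5; new cluster LU
  updated: d(BH,LU)=47/2, d(LU,OR)=15, d(LU,VX)=83/4
step 5: merge (LU,OR) at d=15; branch lengths LU→5/2, OR→6; new cluster LORU
  updated: d(BH,LORU)=179/8, d(LORU,VX)=183/8
step 6: merge (BH,LORU) at d=179/8; branch lengths BH→139/16, LORU→59/16; new cluster BHLORU
  updated: d(BHLORU,VX)=289/12
step 7: merge (BHLORU,VX) at d=289/12; branch lengths BHLORU→41/48, VX→181/24; new cluster BHLORUVX
final tree: (((B:5/2,H:5/2):139/16,((L:5,U:5):5/2,(O:3/2,R:3/2):6):59/16):41/48,(V:9/2,X:9/2):181/24)
total length: 2701/48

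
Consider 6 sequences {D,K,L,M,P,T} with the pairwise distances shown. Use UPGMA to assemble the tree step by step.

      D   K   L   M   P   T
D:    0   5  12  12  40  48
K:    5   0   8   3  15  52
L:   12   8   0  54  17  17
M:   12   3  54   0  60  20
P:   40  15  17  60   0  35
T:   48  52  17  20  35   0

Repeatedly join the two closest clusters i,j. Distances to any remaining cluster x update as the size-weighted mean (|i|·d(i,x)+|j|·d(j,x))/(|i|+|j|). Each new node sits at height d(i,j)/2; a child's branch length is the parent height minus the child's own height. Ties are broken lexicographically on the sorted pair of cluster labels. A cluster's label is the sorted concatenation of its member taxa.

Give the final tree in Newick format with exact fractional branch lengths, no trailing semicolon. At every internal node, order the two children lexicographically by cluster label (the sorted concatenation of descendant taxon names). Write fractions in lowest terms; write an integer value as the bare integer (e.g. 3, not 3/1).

step 1: merge (K,M) at d=3; branch lengths K→3/2, M→3/2; new cluster KM
  updated: d(D,KM)=17/2, d(KM,L)=31, d(KM,P)=75/2, d(KM,T)=36
step 2: merge (D,KM) at d=17/2; branch lengths D→17/4, KM→11/4; new cluster DKM
  updated: d(DKM,L)=74/3, d(DKM,P)=115/3, d(DKM,T)=40
step 3: merge (L,P) at d=17; branch lengths L→17/2, P→17/2; new cluster LP
  updated: d(DKM,LP)=63/2, d(LP,T)=26
step 4: merge (LP,T) at d=26; branch lengths LP→9/2, T→13; new cluster LPT
  updated: d(DKM,LPT)=103/3
step 5: merge (DKM,LPT) at d=103/3; branch lengths DKM→155/12, LPT→25/6; new cluster DKLMPT
final tree: ((D:17/4,(K:3/2,M:3/2):11/4):155/12,((L:17/2,P:17/2):9/2,T:13):25/6)
total length: 739/12

((D:17/4,(K:3/2,M:3/2):11/4):155/12,((L:17/2,P:17/2):9/2,T:13):25/6)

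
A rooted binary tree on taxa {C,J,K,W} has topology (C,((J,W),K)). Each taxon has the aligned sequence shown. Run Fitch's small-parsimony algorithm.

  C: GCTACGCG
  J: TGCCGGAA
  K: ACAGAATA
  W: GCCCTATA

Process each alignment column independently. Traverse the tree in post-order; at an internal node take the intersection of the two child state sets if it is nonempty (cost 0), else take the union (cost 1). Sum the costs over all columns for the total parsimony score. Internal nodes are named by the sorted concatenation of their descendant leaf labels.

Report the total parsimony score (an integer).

JW@0: {T} ∪ {G} = {G,T} (union, +1)
JKW@0: {G,T} ∪ {A} = {A,G,T} (union, +1)
CJKW@0: {G} ∩ {A,G,T} = {G} (intersection, +0)
JW@1: {G} ∪ {C} = {C,G} (union, +1)
JKW@1: {C,G} ∩ {C} = {C} (intersection, +0)
CJKW@1: {C} ∩ {C} = {C} (intersection, +0)
JW@2: {C} ∩ {C} = {C} (intersection, +0)
JKW@2: {C} ∪ {A} = {A,C} (union, +1)
CJKW@2: {T} ∪ {A,C} = {A,C,T} (union, +1)
JW@3: {C} ∩ {C} = {C} (intersection, +0)
JKW@3: {C} ∪ {G} = {C,G} (union, +1)
CJKW@3: {A} ∪ {C,G} = {A,C,G} (union, +1)
JW@4: {G} ∪ {T} = {G,T} (union, +1)
JKW@4: {G,T} ∪ {A} = {A,G,T} (union, +1)
CJKW@4: {C} ∪ {A,G,T} = {A,C,G,T} (union, +1)
JW@5: {G} ∪ {A} = {A,G} (union, +1)
JKW@5: {A,G} ∩ {A} = {A} (intersection, +0)
CJKW@5: {G} ∪ {A} = {A,G} (union, +1)
JW@6: {A} ∪ {T} = {A,T} (union, +1)
JKW@6: {A,T} ∩ {T} = {T} (intersection, +0)
CJKW@6: {C} ∪ {T} = {C,T} (union, +1)
JW@7: {A} ∩ {A} = {A} (intersection, +0)
JKW@7: {A} ∩ {A} = {A} (intersection, +0)
CJKW@7: {G} ∪ {A} = {A,G} (union, +1)
per-site changes: [2, 1, 2, 2, 3, 2, 2, 1]; total = 15

15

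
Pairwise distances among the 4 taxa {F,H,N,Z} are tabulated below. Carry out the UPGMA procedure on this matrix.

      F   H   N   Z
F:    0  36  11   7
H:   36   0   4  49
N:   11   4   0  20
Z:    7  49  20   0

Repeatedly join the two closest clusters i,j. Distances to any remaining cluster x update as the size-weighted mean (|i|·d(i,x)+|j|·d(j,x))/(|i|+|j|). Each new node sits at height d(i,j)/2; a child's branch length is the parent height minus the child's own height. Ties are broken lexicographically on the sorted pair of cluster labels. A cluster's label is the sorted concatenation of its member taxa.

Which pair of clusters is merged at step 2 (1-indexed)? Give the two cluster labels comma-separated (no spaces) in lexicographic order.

F,Z

step 1: merge (H,N) at d=4; branch lengths H→2, N→2; new cluster HN
  updated: d(F,HN)=47/2, d(HN,Z)=69/2
step 2: merge (F,Z) at d=7; branch lengths F→7/2, Z→7/2; new cluster FZ
  updated: d(FZ,HN)=29
step 3: merge (FZ,HN) at d=29; branch lengths FZ→11, HN→25/2; new cluster FHNZ
final tree: ((F:7/2,Z:7/2):11,(H:2,N:2):25/2)
total length: 69/2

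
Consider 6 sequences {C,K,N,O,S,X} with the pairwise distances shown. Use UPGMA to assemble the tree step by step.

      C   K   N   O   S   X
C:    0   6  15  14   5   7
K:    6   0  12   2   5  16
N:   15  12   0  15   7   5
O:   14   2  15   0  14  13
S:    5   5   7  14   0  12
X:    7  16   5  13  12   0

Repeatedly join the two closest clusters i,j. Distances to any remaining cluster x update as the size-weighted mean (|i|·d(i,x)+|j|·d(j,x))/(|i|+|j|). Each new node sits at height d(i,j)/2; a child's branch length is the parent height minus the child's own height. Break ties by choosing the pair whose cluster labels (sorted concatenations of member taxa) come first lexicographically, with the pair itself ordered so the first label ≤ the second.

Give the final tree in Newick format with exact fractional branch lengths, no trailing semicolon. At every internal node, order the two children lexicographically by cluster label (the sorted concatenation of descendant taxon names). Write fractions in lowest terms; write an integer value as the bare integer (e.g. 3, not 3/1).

(((C:5/2,S:5/2):19/8,(K:1,O:1):31/8):19/16,(N:5/2,X:5/2):57/16)

1. join K+O (d=2) ⇒ KO; edges |K|=1, |O|=1
  updated: d(C,KO)=10, d(KO,N)=27/2, d(KO,S)=19/2, d(KO,X)=29/2
2. join C+S (d=5) ⇒ CS; edges |C|=5/2, |S|=5/2
  updated: d(CS,KO)=39/4, d(CS,N)=11, d(CS,X)=19/2
3. join N+X (d=5) ⇒ NX; edges |N|=5/2, |X|=5/2
  updated: d(CS,NX)=41/4, d(KO,NX)=14
4. join CS+KO (d=39/4) ⇒ CKOS; edges |CS|=19/8, |KO|=31/8
  updated: d(CKOS,NX)=97/8
5. join CKOS+NX (d=97/8) ⇒ CKNOSX; edges |CKOS|=19/16, |NX|=57/16
final tree: (((C:5/2,S:5/2):19/8,(K:1,O:1):31/8):19/16,(N:5/2,X:5/2):57/16)
total length: 23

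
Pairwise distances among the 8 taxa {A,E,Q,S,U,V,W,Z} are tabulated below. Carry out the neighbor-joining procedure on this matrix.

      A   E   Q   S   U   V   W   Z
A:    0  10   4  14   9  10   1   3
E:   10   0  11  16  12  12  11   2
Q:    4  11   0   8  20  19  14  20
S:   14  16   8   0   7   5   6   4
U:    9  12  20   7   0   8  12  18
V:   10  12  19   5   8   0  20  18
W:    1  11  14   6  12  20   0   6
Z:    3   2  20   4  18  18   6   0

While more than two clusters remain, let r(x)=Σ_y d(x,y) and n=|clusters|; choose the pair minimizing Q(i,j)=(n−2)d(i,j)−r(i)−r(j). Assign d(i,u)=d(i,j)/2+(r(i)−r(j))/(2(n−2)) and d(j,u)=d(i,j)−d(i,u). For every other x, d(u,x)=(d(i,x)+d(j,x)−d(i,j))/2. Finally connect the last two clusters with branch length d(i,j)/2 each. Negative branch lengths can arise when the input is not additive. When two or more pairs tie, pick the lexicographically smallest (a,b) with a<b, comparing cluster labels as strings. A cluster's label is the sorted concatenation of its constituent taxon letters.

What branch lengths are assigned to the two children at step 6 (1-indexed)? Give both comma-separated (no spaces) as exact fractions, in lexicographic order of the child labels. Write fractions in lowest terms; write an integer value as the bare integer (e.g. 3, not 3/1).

step 1: merge (E,Z) at d=2, Q=-133; branch lengths E→5/4, Z→3/4; new cluster EZ
  updated: d(A,EZ)=11/2, d(EZ,Q)=29/2, d(EZ,S)=9, d(EZ,U)=14, d(EZ,V)=14, d(EZ,W)=15/2
step 2: merge (U,V) at d=8, Q=-106; branch lengths U→17/5, V→23/5; new cluster UV
  updated: d(A,UV)=11/2, d(EZ,UV)=10, d(Q,UV)=31/2, d(S,UV)=2, d(UV,W)=12
step 3: merge (S,UV) at d=2, Q=-76; branch lengths S→1/4, UV→7/4; new cluster SUV
  updated: d(A,SUV)=35/4, d(EZ,SUV)=17/2, d(Q,SUV)=43/4, d(SUV,W)=8
step 4: merge (A,Q) at d=4, Q=-101/2; branch lengths A→-2, Q→6; new cluster AQ
  updated: d(AQ,EZ)=8, d(AQ,SUV)=31/4, d(AQ,W)=11/2
step 5: merge (AQ,W) at d=11/2, Q=-125/4; branch lengths AQ→45/16, W→43/16; new cluster AQW
  updated: d(AQW,EZ)=5, d(AQW,SUV)=41/8
step 6: merge (AQW,EZ) at d=5, Q=-149/8; branch lengths AQW→13/16, EZ→67/16; new cluster AEQWZ
  updated: d(AEQWZ,SUV)=69/16
step 7: merge (AEQWZ,SUV) at d=69/16; branch lengths AEQWZ→69/32, SUV→69/32; new cluster AEQSUVWZ
final tree: ((((A:-2,Q:6):45/16,W:43/16):13/16,(E:5/4,Z:3/4):67/16):69/32,(S:1/4,(U:17/5,V:23/5):7/4):69/32)
total length: 493/16

13/16,67/16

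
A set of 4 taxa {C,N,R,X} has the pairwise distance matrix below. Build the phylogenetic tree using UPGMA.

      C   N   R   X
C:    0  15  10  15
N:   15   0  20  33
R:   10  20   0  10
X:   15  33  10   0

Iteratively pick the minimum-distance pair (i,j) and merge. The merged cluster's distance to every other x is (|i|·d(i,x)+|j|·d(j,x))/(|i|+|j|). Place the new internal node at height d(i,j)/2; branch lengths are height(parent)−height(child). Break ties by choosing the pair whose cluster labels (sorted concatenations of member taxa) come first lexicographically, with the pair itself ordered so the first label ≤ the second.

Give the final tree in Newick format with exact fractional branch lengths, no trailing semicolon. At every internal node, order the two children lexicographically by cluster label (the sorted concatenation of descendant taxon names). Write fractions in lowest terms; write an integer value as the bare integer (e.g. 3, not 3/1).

(((C:5,R:5):5/4,X:25/4):61/12,N:34/3)

step 1: merge (C,R) at d=10; branch lengths C→5, R→5; new cluster CR
  updated: d(CR,N)=35/2, d(CR,X)=25/2
step 2: merge (CR,X) at d=25/2; branch lengths CR→5/4, X→25/4; new cluster CRX
  updated: d(CRX,N)=68/3
step 3: merge (CRX,N) at d=68/3; branch lengths CRX→61/12, N→34/3; new cluster CNRX
final tree: (((C:5,R:5):5/4,X:25/4):61/12,N:34/3)
total length: 407/12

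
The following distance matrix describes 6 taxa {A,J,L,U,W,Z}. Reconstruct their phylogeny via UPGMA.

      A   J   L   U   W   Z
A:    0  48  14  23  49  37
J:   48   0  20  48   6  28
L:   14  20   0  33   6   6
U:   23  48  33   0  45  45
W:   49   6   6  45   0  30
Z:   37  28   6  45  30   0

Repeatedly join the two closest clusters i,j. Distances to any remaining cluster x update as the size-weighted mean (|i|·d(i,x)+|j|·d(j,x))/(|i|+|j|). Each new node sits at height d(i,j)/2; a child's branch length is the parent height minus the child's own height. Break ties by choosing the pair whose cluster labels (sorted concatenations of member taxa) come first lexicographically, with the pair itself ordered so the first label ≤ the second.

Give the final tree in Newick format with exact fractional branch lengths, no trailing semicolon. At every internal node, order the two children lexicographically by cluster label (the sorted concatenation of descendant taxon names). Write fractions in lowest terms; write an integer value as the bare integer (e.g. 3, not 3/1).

step 1: merge (J,W) at d=6; branch lengths J→3, W→3; new cluster JW
  updated: d(A,JW)=97/2, d(JW,L)=13, d(JW,U)=93/2, d(JW,Z)=29
step 2: merge (L,Z) at d=6; branch lengths L→3, Z→3; new cluster LZ
  updated: d(A,LZ)=51/2, d(JW,LZ)=21, d(LZ,U)=39
step 3: merge (JW,LZ) at d=21; branch lengths JW→15/2, LZ→15/2; new cluster JLWZ
  updated: d(A,JLWZ)=37, d(JLWZ,U)=171/4
step 4: merge (A,U) at d=23; branch lengths A→23/2, U→23/2; new cluster AU
  updated: d(AU,JLWZ)=319/8
step 5: merge (AU,JLWZ) at d=319/8; branch lengths AU→135/16, JLWZ→151/16; new cluster AJLUWZ
final tree: ((A:23/2,U:23/2):135/16,((J:3,W:3):15/2,(L:3,Z:3):15/2):151/16)
total length: 543/8

((A:23/2,U:23/2):135/16,((J:3,W:3):15/2,(L:3,Z:3):15/2):151/16)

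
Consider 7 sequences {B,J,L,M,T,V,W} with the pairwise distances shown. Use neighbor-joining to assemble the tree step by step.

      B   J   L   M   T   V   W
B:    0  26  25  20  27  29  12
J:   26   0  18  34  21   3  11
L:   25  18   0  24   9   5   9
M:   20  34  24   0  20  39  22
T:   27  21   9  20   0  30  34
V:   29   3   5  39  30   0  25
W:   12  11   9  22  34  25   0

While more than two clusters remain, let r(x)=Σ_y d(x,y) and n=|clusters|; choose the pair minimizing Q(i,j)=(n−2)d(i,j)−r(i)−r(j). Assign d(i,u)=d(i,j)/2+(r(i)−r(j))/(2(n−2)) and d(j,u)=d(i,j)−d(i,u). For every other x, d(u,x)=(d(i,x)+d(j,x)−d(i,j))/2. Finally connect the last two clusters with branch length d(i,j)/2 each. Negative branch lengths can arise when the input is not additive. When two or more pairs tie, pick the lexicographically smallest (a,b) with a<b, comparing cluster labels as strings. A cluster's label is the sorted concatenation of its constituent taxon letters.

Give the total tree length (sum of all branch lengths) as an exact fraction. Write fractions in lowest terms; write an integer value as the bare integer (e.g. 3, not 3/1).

1841/32

iteration 1: select J,V (d=3, Q=-229); attach at lengths (-3/10, 33/10); label the merged cluster JV
  updated: d(B,JV)=26, d(JV,L)=10, d(JV,M)=35, d(JV,T)=24, d(JV,W)=33/2
iteration 2: select B,W (d=12, Q=-311/2); attach at lengths (129/16, 63/16); label the merged cluster BW
  updated: d(BW,JV)=61/4, d(BW,L)=11, d(BW,M)=15, d(BW,T)=49/2
iteration 3: select BW,M (d=15, Q=-459/4); attach at lengths (67/24, 293/24); label the merged cluster BMW
  updated: d(BMW,JV)=141/8, d(BMW,L)=10, d(BMW,T)=59/4
iteration 4: select BMW,T (d=59/4, Q=-485/8); attach at lengths (193/32, 279/32); label the merged cluster BMTW
  updated: d(BMTW,JV)=215/16, d(BMTW,L)=17/8
iteration 5: select BMTW,JV (d=215/16, Q=-409/16); attach at lengths (89/32, 341/32); label the merged cluster BJMTVW
  updated: d(BJMTVW,L)=-21/32
iteration 6: select BJMTVW,L (d=-21/32); attach at lengths (-21/64, -21/64); label the merged cluster BJLMTVW
final tree: (((((B:129/16,W:63/16):67/24,M:293/24):193/32,T:279/32):89/32,(J:-3/10,V:33/10):341/32):-21/64,L:-21/64)
total length: 1841/32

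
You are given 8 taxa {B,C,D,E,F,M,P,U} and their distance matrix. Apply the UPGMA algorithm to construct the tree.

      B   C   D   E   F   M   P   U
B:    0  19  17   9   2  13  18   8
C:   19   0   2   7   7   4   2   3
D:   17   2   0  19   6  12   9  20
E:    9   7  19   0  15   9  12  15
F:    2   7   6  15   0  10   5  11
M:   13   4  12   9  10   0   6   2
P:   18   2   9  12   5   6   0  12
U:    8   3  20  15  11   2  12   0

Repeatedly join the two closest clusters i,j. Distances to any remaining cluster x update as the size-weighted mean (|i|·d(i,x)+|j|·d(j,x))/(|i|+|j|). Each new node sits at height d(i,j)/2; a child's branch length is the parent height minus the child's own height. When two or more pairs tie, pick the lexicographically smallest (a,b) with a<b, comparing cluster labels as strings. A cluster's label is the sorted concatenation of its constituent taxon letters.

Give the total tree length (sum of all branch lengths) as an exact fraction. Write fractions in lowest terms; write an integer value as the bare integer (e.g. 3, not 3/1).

997/35

iteration 1: select B,F (d=2); attach at lengths (1, 1); label the merged cluster BF
  updated: d(BF,C)=13, d(BF,D)=23/2, d(BF,E)=12, d(BF,M)=23/2, d(BF,P)=23/2, d(BF,U)=19/2
iteration 2: select C,D (d=2); attach at lengths (1, 1); label the merged cluster CD
  updated: d(BF,CD)=49/4, d(CD,E)=13, d(CD,M)=8, d(CD,P)=11/2, d(CD,U)=23/2
iteration 3: select M,U (d=2); attach at lengths (1, 1); label the merged cluster MU
  updated: d(BF,MU)=21/2, d(CD,MU)=39/4, d(E,MU)=12, d(MU,P)=9
iteration 4: select CD,P (d=11/2); attach at lengths (7/4, 11/4); label the merged cluster CDP
  updated: d(BF,CDP)=12, d(CDP,E)=38/3, d(CDP,MU)=19/2
iteration 5: select CDP,MU (d=19/2); attach at lengths (2, 15/4); label the merged cluster CDMPU
  updated: d(BF,CDMPU)=57/5, d(CDMPU,E)=62/5
iteration 6: select BF,CDMPU (d=57/5); attach at lengths (47/10, 19/20); label the merged cluster BCDFMPU
  updated: d(BCDFMPU,E)=86/7
iteration 7: select BCDFMPU,E (d=86/7); attach at lengths (31/70, 43/7); label the merged cluster BCDEFMPU
final tree: (((B:1,F:1):47/10,(((C:1,D:1):7/4,P:11/4):2,(M:1,U:1):15/4):19/20):31/70,E:43/7)
total length: 997/35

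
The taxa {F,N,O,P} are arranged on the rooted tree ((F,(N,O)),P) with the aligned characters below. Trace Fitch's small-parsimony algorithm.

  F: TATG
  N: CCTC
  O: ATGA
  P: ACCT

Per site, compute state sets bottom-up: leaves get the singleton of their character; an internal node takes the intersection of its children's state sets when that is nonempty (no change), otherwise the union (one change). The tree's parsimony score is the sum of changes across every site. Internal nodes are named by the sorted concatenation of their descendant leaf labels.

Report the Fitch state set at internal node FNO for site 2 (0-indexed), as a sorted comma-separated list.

T

site 0, node NO: N={C} ∪ O={A} → {A,C} (+1)
site 0, node FNO: F={T} ∪ NO={A,C} → {A,C,T} (+1)
site 0, node FNOP: FNO={A,C,T} ∩ P={A} → {A} (+0)
site 1, node NO: N={C} ∪ O={T} → {C,T} (+1)
site 1, node FNO: F={A} ∪ NO={C,T} → {A,C,T} (+1)
site 1, node FNOP: FNO={A,C,T} ∩ P={C} → {C} (+0)
site 2, node NO: N={T} ∪ O={G} → {G,T} (+1)
site 2, node FNO: F={T} ∩ NO={G,T} → {T} (+0)
site 2, node FNOP: FNO={T} ∪ P={C} → {C,T} (+1)
site 3, node NO: N={C} ∪ O={A} → {A,C} (+1)
site 3, node FNO: F={G} ∪ NO={A,C} → {A,C,G} (+1)
site 3, node FNOP: FNO={A,C,G} ∪ P={T} → {A,C,G,T} (+1)
per-site changes: [2, 2, 2, 3]; total = 9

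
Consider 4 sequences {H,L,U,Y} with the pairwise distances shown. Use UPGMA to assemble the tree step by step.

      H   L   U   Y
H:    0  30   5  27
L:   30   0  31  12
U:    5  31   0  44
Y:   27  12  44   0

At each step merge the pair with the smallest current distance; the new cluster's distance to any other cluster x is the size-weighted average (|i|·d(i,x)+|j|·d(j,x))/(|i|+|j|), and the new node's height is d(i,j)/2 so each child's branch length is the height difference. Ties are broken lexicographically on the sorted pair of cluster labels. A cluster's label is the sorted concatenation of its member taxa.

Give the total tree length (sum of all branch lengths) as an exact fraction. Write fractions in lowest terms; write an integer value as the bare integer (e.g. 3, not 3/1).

1. join H+U (d=5) ⇒ HU; edges |H|=5/2, |U|=5/2
  updated: d(HU,L)=61/2, d(HU,Y)=71/2
2. join L+Y (d=12) ⇒ LY; edges |L|=6, |Y|=6
  updated: d(HU,LY)=33
3. join HU+LY (d=33) ⇒ HLUY; edges |HU|=14, |LY|=21/2
final tree: ((H:5/2,U:5/2):14,(L:6,Y:6):21/2)
total length: 83/2

83/2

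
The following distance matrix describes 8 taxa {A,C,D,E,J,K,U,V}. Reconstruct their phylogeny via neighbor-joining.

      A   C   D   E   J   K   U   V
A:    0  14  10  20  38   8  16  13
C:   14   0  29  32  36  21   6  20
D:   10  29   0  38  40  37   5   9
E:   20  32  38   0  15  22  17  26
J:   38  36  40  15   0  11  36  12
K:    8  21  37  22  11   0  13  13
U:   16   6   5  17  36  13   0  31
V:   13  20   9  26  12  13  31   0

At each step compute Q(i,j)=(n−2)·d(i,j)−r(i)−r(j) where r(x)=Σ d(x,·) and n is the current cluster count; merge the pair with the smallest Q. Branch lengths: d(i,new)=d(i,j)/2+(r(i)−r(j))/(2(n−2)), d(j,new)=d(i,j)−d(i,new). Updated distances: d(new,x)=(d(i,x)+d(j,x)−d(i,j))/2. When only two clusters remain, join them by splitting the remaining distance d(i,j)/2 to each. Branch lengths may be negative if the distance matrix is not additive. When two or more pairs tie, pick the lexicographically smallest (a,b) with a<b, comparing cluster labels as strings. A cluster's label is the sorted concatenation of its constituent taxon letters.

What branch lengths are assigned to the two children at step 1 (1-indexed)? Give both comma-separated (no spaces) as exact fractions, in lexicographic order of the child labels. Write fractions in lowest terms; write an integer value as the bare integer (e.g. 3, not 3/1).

6,9

step 1: merge (E,J) at d=15, Q=-268; branch lengths E→6, J→9; new cluster EJ
  updated: d(A,EJ)=43/2, d(C,EJ)=53/2, d(D,EJ)=63/2, d(EJ,K)=9, d(EJ,U)=19, d(EJ,V)=23/2
step 2: merge (D,U) at d=5, Q=-373/2; branch lengths D→113/20, U→-13/20; new cluster DU
  updated: d(A,DU)=21/2, d(C,DU)=15, d(DU,EJ)=91/4, d(DU,K)=45/2, d(DU,V)=35/2
step 3: merge (EJ,K) at d=9, Q=-515/4; branch lengths EJ→215/32, K→73/32; new cluster EJK
  updated: d(A,EJK)=41/4, d(C,EJK)=77/4, d(DU,EJK)=145/8, d(EJK,V)=31/4
step 4: merge (EJK,V) at d=31/4, Q=-723/8; branch lengths EJK→163/48, V→209/48; new cluster EJKV
  updated: d(A,EJKV)=31/4, d(C,EJKV)=63/4, d(DU,EJKV)=223/16
step 5: merge (A,EJKV) at d=31/4, Q=-867/16; branch lengths A→165/64, EJKV→331/64; new cluster AEJKV
  updated: d(AEJKV,C)=11, d(AEJKV,DU)=267/32
step 6: merge (AEJKV,C) at d=11, Q=-1099/32; branch lengths AEJKV→139/64, C→565/64; new cluster ACEJKV
  updated: d(ACEJKV,DU)=395/64
step 7: merge (ACEJKV,DU) at d=395/64; branch lengths ACEJKV→395/128, DU→395/128; new cluster ACDEJKUV
final tree: (((A:165/64,(((E:6,J:9):215/32,K:73/32):163/48,V:209/48):331/64):139/64,C:565/64):395/128,(D:113/20,U:-13/20):395/128)
total length: 3947/64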